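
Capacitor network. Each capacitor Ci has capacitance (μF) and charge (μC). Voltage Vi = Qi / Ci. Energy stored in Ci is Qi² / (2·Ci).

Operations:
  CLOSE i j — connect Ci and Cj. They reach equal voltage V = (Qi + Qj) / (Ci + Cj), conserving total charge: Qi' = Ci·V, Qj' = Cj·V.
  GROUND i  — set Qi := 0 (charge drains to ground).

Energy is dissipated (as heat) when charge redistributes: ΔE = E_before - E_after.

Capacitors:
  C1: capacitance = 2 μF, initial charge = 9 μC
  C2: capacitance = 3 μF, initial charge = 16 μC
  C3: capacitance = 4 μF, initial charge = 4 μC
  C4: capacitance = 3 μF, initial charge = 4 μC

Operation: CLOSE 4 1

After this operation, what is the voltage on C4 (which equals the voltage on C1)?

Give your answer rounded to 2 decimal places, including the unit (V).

Answer: 2.60 V

Derivation:
Initial: C1(2μF, Q=9μC, V=4.50V), C2(3μF, Q=16μC, V=5.33V), C3(4μF, Q=4μC, V=1.00V), C4(3μF, Q=4μC, V=1.33V)
Op 1: CLOSE 4-1: Q_total=13.00, C_total=5.00, V=2.60; Q4=7.80, Q1=5.20; dissipated=6.017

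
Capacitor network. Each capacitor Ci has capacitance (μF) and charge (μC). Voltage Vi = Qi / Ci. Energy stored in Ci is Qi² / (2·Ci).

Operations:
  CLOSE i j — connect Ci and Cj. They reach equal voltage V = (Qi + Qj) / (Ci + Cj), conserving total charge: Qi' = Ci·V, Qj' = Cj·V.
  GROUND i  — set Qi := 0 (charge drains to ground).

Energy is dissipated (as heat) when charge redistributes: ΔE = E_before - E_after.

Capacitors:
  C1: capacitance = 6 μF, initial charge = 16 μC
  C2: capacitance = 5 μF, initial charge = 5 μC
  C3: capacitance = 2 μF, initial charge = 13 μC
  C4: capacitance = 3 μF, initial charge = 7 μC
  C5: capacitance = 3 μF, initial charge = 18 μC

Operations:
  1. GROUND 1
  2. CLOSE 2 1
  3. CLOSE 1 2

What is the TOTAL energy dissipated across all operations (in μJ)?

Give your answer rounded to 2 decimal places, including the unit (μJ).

Answer: 22.70 μJ

Derivation:
Initial: C1(6μF, Q=16μC, V=2.67V), C2(5μF, Q=5μC, V=1.00V), C3(2μF, Q=13μC, V=6.50V), C4(3μF, Q=7μC, V=2.33V), C5(3μF, Q=18μC, V=6.00V)
Op 1: GROUND 1: Q1=0; energy lost=21.333
Op 2: CLOSE 2-1: Q_total=5.00, C_total=11.00, V=0.45; Q2=2.27, Q1=2.73; dissipated=1.364
Op 3: CLOSE 1-2: Q_total=5.00, C_total=11.00, V=0.45; Q1=2.73, Q2=2.27; dissipated=0.000
Total dissipated: 22.697 μJ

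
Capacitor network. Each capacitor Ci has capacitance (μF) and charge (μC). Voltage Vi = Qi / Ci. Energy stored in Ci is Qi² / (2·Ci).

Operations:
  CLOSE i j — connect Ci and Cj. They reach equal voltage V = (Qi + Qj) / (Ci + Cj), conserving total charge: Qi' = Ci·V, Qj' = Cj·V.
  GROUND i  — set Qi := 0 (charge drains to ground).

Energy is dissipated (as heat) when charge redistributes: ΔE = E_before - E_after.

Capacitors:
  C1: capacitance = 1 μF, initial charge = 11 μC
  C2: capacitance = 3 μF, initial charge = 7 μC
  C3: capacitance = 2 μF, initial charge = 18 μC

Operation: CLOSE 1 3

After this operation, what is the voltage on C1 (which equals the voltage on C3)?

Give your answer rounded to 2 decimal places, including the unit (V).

Answer: 9.67 V

Derivation:
Initial: C1(1μF, Q=11μC, V=11.00V), C2(3μF, Q=7μC, V=2.33V), C3(2μF, Q=18μC, V=9.00V)
Op 1: CLOSE 1-3: Q_total=29.00, C_total=3.00, V=9.67; Q1=9.67, Q3=19.33; dissipated=1.333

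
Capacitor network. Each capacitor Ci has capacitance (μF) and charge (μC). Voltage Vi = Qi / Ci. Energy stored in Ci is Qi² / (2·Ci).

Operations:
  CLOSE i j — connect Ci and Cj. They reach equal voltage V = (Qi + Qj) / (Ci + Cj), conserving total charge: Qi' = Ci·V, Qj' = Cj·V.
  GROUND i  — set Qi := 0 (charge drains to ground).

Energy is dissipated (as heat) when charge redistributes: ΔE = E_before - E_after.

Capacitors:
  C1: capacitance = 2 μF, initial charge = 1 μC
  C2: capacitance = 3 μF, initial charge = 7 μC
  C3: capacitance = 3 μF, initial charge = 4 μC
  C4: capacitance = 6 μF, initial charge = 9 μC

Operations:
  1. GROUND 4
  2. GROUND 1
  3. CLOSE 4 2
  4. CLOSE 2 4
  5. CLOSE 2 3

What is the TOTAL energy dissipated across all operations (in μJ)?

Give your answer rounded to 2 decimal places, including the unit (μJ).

Answer: 12.68 μJ

Derivation:
Initial: C1(2μF, Q=1μC, V=0.50V), C2(3μF, Q=7μC, V=2.33V), C3(3μF, Q=4μC, V=1.33V), C4(6μF, Q=9μC, V=1.50V)
Op 1: GROUND 4: Q4=0; energy lost=6.750
Op 2: GROUND 1: Q1=0; energy lost=0.250
Op 3: CLOSE 4-2: Q_total=7.00, C_total=9.00, V=0.78; Q4=4.67, Q2=2.33; dissipated=5.444
Op 4: CLOSE 2-4: Q_total=7.00, C_total=9.00, V=0.78; Q2=2.33, Q4=4.67; dissipated=0.000
Op 5: CLOSE 2-3: Q_total=6.33, C_total=6.00, V=1.06; Q2=3.17, Q3=3.17; dissipated=0.231
Total dissipated: 12.676 μJ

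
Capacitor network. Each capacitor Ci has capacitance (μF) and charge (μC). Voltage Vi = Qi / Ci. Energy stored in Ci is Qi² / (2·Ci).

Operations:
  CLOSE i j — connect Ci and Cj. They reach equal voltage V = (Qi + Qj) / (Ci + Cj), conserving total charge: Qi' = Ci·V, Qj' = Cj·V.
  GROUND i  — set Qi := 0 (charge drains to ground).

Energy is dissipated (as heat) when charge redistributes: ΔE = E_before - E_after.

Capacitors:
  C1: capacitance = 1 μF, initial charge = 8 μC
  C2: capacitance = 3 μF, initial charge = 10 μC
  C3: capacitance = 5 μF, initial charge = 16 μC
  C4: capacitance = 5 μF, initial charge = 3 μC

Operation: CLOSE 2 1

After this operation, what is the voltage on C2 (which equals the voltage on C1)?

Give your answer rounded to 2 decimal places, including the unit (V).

Answer: 4.50 V

Derivation:
Initial: C1(1μF, Q=8μC, V=8.00V), C2(3μF, Q=10μC, V=3.33V), C3(5μF, Q=16μC, V=3.20V), C4(5μF, Q=3μC, V=0.60V)
Op 1: CLOSE 2-1: Q_total=18.00, C_total=4.00, V=4.50; Q2=13.50, Q1=4.50; dissipated=8.167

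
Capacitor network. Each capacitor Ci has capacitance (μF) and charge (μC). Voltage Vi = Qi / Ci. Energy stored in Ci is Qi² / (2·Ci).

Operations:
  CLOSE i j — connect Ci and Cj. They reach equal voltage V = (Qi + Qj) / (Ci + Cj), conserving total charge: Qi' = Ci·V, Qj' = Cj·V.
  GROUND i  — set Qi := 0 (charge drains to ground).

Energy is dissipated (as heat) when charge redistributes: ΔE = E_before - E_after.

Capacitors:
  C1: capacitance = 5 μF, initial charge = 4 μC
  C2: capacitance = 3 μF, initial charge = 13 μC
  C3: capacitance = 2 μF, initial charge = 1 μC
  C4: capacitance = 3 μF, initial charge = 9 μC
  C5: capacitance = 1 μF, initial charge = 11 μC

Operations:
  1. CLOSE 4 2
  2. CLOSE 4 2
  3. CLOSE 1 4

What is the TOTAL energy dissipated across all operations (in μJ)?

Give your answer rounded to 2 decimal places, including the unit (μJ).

Initial: C1(5μF, Q=4μC, V=0.80V), C2(3μF, Q=13μC, V=4.33V), C3(2μF, Q=1μC, V=0.50V), C4(3μF, Q=9μC, V=3.00V), C5(1μF, Q=11μC, V=11.00V)
Op 1: CLOSE 4-2: Q_total=22.00, C_total=6.00, V=3.67; Q4=11.00, Q2=11.00; dissipated=1.333
Op 2: CLOSE 4-2: Q_total=22.00, C_total=6.00, V=3.67; Q4=11.00, Q2=11.00; dissipated=0.000
Op 3: CLOSE 1-4: Q_total=15.00, C_total=8.00, V=1.88; Q1=9.38, Q4=5.62; dissipated=7.704
Total dissipated: 9.037 μJ

Answer: 9.04 μJ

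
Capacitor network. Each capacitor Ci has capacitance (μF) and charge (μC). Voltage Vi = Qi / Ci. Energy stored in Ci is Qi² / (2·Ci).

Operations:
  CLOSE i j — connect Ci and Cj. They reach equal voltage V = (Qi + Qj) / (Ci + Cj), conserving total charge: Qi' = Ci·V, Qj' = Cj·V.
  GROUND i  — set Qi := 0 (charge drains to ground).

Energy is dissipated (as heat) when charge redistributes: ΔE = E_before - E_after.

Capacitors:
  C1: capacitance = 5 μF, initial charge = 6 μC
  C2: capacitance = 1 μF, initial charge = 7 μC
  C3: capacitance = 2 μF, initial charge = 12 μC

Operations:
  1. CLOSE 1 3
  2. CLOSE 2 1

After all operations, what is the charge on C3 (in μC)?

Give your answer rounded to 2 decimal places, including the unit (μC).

Initial: C1(5μF, Q=6μC, V=1.20V), C2(1μF, Q=7μC, V=7.00V), C3(2μF, Q=12μC, V=6.00V)
Op 1: CLOSE 1-3: Q_total=18.00, C_total=7.00, V=2.57; Q1=12.86, Q3=5.14; dissipated=16.457
Op 2: CLOSE 2-1: Q_total=19.86, C_total=6.00, V=3.31; Q2=3.31, Q1=16.55; dissipated=8.172
Final charges: Q1=16.55, Q2=3.31, Q3=5.14

Answer: 5.14 μC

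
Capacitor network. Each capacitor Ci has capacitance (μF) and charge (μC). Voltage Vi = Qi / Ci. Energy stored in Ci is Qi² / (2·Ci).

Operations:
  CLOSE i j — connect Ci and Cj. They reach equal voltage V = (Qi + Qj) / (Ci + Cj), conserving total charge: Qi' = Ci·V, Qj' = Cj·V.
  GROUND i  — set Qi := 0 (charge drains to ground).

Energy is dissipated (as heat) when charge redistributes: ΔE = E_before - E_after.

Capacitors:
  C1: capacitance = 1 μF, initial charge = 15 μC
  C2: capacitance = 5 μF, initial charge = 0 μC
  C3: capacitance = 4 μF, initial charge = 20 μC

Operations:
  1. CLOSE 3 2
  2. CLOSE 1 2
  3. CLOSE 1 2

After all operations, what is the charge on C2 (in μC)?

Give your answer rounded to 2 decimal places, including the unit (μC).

Answer: 21.76 μC

Derivation:
Initial: C1(1μF, Q=15μC, V=15.00V), C2(5μF, Q=0μC, V=0.00V), C3(4μF, Q=20μC, V=5.00V)
Op 1: CLOSE 3-2: Q_total=20.00, C_total=9.00, V=2.22; Q3=8.89, Q2=11.11; dissipated=27.778
Op 2: CLOSE 1-2: Q_total=26.11, C_total=6.00, V=4.35; Q1=4.35, Q2=21.76; dissipated=68.030
Op 3: CLOSE 1-2: Q_total=26.11, C_total=6.00, V=4.35; Q1=4.35, Q2=21.76; dissipated=0.000
Final charges: Q1=4.35, Q2=21.76, Q3=8.89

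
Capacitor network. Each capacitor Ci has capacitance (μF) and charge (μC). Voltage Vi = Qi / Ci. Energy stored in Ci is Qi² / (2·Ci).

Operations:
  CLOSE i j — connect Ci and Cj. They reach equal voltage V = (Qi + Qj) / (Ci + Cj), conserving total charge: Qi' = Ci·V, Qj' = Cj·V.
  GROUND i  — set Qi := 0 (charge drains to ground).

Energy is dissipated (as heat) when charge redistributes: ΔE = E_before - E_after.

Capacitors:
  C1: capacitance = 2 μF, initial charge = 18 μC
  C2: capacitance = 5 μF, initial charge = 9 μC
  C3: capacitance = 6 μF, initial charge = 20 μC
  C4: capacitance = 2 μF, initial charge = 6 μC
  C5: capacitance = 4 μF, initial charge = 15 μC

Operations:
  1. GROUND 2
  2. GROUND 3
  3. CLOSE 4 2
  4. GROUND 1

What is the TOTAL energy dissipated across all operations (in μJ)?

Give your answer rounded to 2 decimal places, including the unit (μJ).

Answer: 128.86 μJ

Derivation:
Initial: C1(2μF, Q=18μC, V=9.00V), C2(5μF, Q=9μC, V=1.80V), C3(6μF, Q=20μC, V=3.33V), C4(2μF, Q=6μC, V=3.00V), C5(4μF, Q=15μC, V=3.75V)
Op 1: GROUND 2: Q2=0; energy lost=8.100
Op 2: GROUND 3: Q3=0; energy lost=33.333
Op 3: CLOSE 4-2: Q_total=6.00, C_total=7.00, V=0.86; Q4=1.71, Q2=4.29; dissipated=6.429
Op 4: GROUND 1: Q1=0; energy lost=81.000
Total dissipated: 128.862 μJ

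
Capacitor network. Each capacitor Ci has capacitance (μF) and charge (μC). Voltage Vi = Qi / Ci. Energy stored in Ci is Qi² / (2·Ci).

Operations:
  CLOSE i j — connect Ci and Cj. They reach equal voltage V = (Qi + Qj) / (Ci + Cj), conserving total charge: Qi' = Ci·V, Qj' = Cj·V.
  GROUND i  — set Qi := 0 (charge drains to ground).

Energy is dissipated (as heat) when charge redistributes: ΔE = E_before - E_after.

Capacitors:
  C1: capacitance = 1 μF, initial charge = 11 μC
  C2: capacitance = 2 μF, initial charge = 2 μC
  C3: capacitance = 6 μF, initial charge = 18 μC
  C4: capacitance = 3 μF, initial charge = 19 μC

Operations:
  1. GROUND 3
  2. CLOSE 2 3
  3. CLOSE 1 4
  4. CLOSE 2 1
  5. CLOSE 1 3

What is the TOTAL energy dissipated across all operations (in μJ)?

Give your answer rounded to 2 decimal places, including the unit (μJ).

Initial: C1(1μF, Q=11μC, V=11.00V), C2(2μF, Q=2μC, V=1.00V), C3(6μF, Q=18μC, V=3.00V), C4(3μF, Q=19μC, V=6.33V)
Op 1: GROUND 3: Q3=0; energy lost=27.000
Op 2: CLOSE 2-3: Q_total=2.00, C_total=8.00, V=0.25; Q2=0.50, Q3=1.50; dissipated=0.750
Op 3: CLOSE 1-4: Q_total=30.00, C_total=4.00, V=7.50; Q1=7.50, Q4=22.50; dissipated=8.167
Op 4: CLOSE 2-1: Q_total=8.00, C_total=3.00, V=2.67; Q2=5.33, Q1=2.67; dissipated=17.521
Op 5: CLOSE 1-3: Q_total=4.17, C_total=7.00, V=0.60; Q1=0.60, Q3=3.57; dissipated=2.503
Total dissipated: 55.940 μJ

Answer: 55.94 μJ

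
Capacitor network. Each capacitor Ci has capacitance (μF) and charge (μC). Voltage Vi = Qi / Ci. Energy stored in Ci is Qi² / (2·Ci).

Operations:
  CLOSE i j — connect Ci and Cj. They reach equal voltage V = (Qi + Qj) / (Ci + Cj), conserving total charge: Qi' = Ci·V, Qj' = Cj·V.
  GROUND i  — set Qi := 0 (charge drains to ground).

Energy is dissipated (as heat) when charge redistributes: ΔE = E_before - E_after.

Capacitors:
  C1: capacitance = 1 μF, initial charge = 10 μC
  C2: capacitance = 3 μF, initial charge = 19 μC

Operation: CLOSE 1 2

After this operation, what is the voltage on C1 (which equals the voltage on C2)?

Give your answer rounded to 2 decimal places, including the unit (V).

Initial: C1(1μF, Q=10μC, V=10.00V), C2(3μF, Q=19μC, V=6.33V)
Op 1: CLOSE 1-2: Q_total=29.00, C_total=4.00, V=7.25; Q1=7.25, Q2=21.75; dissipated=5.042

Answer: 7.25 V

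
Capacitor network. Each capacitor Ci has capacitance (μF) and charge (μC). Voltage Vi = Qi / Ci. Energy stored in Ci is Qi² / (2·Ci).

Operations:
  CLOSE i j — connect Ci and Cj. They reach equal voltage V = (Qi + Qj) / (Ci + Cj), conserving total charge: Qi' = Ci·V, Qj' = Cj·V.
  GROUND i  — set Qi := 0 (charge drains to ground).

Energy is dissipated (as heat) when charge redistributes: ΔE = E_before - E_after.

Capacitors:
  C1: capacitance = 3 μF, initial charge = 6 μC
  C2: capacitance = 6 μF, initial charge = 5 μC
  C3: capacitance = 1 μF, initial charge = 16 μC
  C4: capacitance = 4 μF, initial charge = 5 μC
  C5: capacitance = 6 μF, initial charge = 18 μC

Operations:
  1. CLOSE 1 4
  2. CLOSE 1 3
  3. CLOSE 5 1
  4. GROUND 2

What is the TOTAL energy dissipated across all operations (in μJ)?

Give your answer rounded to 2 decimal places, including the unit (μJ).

Initial: C1(3μF, Q=6μC, V=2.00V), C2(6μF, Q=5μC, V=0.83V), C3(1μF, Q=16μC, V=16.00V), C4(4μF, Q=5μC, V=1.25V), C5(6μF, Q=18μC, V=3.00V)
Op 1: CLOSE 1-4: Q_total=11.00, C_total=7.00, V=1.57; Q1=4.71, Q4=6.29; dissipated=0.482
Op 2: CLOSE 1-3: Q_total=20.71, C_total=4.00, V=5.18; Q1=15.54, Q3=5.18; dissipated=78.069
Op 3: CLOSE 5-1: Q_total=33.54, C_total=9.00, V=3.73; Q5=22.36, Q1=11.18; dissipated=4.746
Op 4: GROUND 2: Q2=0; energy lost=2.083
Total dissipated: 85.381 μJ

Answer: 85.38 μJ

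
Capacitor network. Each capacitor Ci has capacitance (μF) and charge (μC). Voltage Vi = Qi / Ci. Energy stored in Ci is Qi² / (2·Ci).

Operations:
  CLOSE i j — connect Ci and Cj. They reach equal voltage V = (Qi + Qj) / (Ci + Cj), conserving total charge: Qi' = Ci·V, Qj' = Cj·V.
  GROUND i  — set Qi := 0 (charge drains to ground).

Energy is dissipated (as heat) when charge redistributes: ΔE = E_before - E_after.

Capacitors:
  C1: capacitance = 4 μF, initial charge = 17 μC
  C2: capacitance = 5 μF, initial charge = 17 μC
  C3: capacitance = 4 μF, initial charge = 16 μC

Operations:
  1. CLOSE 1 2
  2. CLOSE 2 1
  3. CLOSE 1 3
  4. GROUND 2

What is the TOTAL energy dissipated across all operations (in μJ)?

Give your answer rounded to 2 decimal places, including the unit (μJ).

Answer: 36.53 μJ

Derivation:
Initial: C1(4μF, Q=17μC, V=4.25V), C2(5μF, Q=17μC, V=3.40V), C3(4μF, Q=16μC, V=4.00V)
Op 1: CLOSE 1-2: Q_total=34.00, C_total=9.00, V=3.78; Q1=15.11, Q2=18.89; dissipated=0.803
Op 2: CLOSE 2-1: Q_total=34.00, C_total=9.00, V=3.78; Q2=18.89, Q1=15.11; dissipated=0.000
Op 3: CLOSE 1-3: Q_total=31.11, C_total=8.00, V=3.89; Q1=15.56, Q3=15.56; dissipated=0.049
Op 4: GROUND 2: Q2=0; energy lost=35.679
Total dissipated: 36.531 μJ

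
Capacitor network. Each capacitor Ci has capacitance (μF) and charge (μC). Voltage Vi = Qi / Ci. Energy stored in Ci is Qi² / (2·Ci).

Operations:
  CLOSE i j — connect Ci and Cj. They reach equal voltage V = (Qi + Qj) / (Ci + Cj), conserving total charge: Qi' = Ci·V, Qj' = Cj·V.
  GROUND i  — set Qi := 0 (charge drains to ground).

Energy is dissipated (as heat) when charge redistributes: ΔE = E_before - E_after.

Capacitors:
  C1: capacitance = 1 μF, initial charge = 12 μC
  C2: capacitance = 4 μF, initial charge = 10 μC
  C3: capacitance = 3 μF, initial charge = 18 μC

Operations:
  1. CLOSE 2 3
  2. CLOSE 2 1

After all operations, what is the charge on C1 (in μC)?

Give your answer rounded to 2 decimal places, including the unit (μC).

Initial: C1(1μF, Q=12μC, V=12.00V), C2(4μF, Q=10μC, V=2.50V), C3(3μF, Q=18μC, V=6.00V)
Op 1: CLOSE 2-3: Q_total=28.00, C_total=7.00, V=4.00; Q2=16.00, Q3=12.00; dissipated=10.500
Op 2: CLOSE 2-1: Q_total=28.00, C_total=5.00, V=5.60; Q2=22.40, Q1=5.60; dissipated=25.600
Final charges: Q1=5.60, Q2=22.40, Q3=12.00

Answer: 5.60 μC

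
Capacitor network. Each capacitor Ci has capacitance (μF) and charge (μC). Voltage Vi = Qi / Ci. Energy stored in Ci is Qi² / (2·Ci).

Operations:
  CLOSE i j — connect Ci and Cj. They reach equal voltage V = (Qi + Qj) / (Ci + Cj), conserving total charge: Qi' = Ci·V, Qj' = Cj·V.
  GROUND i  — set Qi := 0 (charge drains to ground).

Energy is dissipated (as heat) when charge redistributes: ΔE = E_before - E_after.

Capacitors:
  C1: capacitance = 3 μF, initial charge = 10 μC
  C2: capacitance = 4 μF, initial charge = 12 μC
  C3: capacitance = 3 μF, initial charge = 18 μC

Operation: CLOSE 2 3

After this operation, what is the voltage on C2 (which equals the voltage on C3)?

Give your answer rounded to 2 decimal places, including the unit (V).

Initial: C1(3μF, Q=10μC, V=3.33V), C2(4μF, Q=12μC, V=3.00V), C3(3μF, Q=18μC, V=6.00V)
Op 1: CLOSE 2-3: Q_total=30.00, C_total=7.00, V=4.29; Q2=17.14, Q3=12.86; dissipated=7.714

Answer: 4.29 V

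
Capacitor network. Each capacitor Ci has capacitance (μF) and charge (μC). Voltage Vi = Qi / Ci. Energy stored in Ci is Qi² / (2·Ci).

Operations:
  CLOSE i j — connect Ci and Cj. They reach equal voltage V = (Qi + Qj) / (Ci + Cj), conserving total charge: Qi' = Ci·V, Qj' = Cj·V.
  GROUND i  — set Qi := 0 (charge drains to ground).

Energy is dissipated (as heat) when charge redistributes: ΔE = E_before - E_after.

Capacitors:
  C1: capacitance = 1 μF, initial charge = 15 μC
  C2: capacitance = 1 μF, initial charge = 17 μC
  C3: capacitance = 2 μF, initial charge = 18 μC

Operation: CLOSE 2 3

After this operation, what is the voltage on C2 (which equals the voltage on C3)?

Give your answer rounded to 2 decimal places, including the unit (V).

Answer: 11.67 V

Derivation:
Initial: C1(1μF, Q=15μC, V=15.00V), C2(1μF, Q=17μC, V=17.00V), C3(2μF, Q=18μC, V=9.00V)
Op 1: CLOSE 2-3: Q_total=35.00, C_total=3.00, V=11.67; Q2=11.67, Q3=23.33; dissipated=21.333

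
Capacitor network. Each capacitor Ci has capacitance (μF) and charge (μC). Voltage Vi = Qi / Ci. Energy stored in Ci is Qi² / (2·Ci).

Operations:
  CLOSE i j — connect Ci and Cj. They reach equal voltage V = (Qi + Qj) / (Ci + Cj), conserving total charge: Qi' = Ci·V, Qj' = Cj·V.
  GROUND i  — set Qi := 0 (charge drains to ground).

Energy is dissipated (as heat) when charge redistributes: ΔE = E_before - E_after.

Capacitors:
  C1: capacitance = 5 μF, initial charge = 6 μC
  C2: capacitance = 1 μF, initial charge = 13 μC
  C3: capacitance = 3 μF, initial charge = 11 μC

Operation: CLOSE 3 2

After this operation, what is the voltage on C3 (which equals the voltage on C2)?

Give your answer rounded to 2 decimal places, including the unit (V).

Initial: C1(5μF, Q=6μC, V=1.20V), C2(1μF, Q=13μC, V=13.00V), C3(3μF, Q=11μC, V=3.67V)
Op 1: CLOSE 3-2: Q_total=24.00, C_total=4.00, V=6.00; Q3=18.00, Q2=6.00; dissipated=32.667

Answer: 6.00 V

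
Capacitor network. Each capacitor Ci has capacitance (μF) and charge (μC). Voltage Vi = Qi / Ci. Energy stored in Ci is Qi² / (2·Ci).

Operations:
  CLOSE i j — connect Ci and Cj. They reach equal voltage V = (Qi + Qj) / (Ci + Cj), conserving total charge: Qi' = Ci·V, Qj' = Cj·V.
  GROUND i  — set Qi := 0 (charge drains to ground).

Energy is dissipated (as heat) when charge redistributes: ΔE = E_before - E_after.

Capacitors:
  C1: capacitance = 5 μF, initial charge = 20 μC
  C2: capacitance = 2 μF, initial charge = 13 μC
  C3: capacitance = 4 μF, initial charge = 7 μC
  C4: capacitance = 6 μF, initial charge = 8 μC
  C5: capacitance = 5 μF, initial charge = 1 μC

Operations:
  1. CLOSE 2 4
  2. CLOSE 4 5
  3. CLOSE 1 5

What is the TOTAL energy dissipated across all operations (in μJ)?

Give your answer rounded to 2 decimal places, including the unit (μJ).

Initial: C1(5μF, Q=20μC, V=4.00V), C2(2μF, Q=13μC, V=6.50V), C3(4μF, Q=7μC, V=1.75V), C4(6μF, Q=8μC, V=1.33V), C5(5μF, Q=1μC, V=0.20V)
Op 1: CLOSE 2-4: Q_total=21.00, C_total=8.00, V=2.62; Q2=5.25, Q4=15.75; dissipated=20.021
Op 2: CLOSE 4-5: Q_total=16.75, C_total=11.00, V=1.52; Q4=9.14, Q5=7.61; dissipated=8.019
Op 3: CLOSE 1-5: Q_total=27.61, C_total=10.00, V=2.76; Q1=13.81, Q5=13.81; dissipated=7.671
Total dissipated: 35.711 μJ

Answer: 35.71 μJ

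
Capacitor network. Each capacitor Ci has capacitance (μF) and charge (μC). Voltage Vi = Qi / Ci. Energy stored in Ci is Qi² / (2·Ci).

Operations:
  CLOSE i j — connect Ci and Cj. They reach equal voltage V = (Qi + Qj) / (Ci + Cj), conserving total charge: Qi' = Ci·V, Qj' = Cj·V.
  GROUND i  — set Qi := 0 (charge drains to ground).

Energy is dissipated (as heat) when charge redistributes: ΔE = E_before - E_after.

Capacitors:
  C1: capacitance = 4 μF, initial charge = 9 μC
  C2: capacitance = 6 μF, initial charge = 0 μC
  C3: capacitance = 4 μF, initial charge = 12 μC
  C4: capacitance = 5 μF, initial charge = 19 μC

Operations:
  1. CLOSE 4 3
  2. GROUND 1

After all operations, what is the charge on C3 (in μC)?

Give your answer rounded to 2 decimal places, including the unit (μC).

Initial: C1(4μF, Q=9μC, V=2.25V), C2(6μF, Q=0μC, V=0.00V), C3(4μF, Q=12μC, V=3.00V), C4(5μF, Q=19μC, V=3.80V)
Op 1: CLOSE 4-3: Q_total=31.00, C_total=9.00, V=3.44; Q4=17.22, Q3=13.78; dissipated=0.711
Op 2: GROUND 1: Q1=0; energy lost=10.125
Final charges: Q1=0.00, Q2=0.00, Q3=13.78, Q4=17.22

Answer: 13.78 μC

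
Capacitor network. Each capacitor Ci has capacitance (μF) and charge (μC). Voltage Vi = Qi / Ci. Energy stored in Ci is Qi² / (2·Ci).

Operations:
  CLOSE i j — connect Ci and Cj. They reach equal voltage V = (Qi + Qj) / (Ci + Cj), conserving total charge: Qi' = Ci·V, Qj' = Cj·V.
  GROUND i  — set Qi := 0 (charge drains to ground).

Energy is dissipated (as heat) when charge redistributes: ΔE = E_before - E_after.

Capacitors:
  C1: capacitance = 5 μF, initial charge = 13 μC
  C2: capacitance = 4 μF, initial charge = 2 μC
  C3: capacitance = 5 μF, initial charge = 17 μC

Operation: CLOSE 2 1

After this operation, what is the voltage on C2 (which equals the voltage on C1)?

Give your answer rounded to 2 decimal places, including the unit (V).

Initial: C1(5μF, Q=13μC, V=2.60V), C2(4μF, Q=2μC, V=0.50V), C3(5μF, Q=17μC, V=3.40V)
Op 1: CLOSE 2-1: Q_total=15.00, C_total=9.00, V=1.67; Q2=6.67, Q1=8.33; dissipated=4.900

Answer: 1.67 V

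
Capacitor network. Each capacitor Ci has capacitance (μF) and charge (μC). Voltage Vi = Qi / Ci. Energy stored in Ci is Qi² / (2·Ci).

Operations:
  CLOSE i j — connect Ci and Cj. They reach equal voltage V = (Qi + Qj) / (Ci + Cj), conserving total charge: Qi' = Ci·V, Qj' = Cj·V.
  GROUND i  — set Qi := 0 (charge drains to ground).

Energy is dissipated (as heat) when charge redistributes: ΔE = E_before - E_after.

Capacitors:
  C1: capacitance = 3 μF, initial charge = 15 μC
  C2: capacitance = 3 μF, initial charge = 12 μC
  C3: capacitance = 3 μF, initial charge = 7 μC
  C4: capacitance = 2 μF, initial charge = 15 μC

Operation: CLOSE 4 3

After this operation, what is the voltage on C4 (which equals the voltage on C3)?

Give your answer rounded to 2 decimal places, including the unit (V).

Initial: C1(3μF, Q=15μC, V=5.00V), C2(3μF, Q=12μC, V=4.00V), C3(3μF, Q=7μC, V=2.33V), C4(2μF, Q=15μC, V=7.50V)
Op 1: CLOSE 4-3: Q_total=22.00, C_total=5.00, V=4.40; Q4=8.80, Q3=13.20; dissipated=16.017

Answer: 4.40 V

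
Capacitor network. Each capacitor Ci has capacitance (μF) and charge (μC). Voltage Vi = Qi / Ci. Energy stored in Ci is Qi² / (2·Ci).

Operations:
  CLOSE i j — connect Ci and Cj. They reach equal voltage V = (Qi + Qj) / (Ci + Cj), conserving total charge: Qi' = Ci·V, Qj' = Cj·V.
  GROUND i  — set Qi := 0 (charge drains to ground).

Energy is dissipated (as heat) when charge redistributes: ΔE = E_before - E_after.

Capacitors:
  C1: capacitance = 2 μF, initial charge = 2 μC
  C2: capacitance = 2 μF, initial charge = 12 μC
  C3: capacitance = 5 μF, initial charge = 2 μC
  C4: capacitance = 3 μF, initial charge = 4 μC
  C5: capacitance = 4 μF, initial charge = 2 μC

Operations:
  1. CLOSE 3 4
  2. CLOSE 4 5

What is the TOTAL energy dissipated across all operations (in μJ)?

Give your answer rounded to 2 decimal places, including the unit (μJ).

Answer: 0.87 μJ

Derivation:
Initial: C1(2μF, Q=2μC, V=1.00V), C2(2μF, Q=12μC, V=6.00V), C3(5μF, Q=2μC, V=0.40V), C4(3μF, Q=4μC, V=1.33V), C5(4μF, Q=2μC, V=0.50V)
Op 1: CLOSE 3-4: Q_total=6.00, C_total=8.00, V=0.75; Q3=3.75, Q4=2.25; dissipated=0.817
Op 2: CLOSE 4-5: Q_total=4.25, C_total=7.00, V=0.61; Q4=1.82, Q5=2.43; dissipated=0.054
Total dissipated: 0.870 μJ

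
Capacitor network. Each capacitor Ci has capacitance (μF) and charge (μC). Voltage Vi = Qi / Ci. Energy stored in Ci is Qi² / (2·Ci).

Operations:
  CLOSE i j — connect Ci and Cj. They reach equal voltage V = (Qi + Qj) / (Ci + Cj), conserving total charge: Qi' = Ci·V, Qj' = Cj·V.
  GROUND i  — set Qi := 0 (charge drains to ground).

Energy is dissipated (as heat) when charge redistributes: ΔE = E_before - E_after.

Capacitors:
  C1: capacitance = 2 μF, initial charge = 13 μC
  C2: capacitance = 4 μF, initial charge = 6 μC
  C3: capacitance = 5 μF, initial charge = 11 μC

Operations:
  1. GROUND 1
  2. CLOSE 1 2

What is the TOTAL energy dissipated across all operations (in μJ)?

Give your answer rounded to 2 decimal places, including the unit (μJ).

Initial: C1(2μF, Q=13μC, V=6.50V), C2(4μF, Q=6μC, V=1.50V), C3(5μF, Q=11μC, V=2.20V)
Op 1: GROUND 1: Q1=0; energy lost=42.250
Op 2: CLOSE 1-2: Q_total=6.00, C_total=6.00, V=1.00; Q1=2.00, Q2=4.00; dissipated=1.500
Total dissipated: 43.750 μJ

Answer: 43.75 μJ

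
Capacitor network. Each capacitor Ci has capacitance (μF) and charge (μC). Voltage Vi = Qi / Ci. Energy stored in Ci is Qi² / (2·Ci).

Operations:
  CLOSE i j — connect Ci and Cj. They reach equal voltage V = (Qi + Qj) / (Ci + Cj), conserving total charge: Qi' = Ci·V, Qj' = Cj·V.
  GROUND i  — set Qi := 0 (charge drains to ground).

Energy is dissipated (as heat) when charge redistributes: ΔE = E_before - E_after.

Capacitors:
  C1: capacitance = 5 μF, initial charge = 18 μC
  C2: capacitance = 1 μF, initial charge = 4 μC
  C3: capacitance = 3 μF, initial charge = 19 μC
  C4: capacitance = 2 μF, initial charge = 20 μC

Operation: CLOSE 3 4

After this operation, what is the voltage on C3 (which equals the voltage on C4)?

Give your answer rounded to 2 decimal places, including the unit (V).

Answer: 7.80 V

Derivation:
Initial: C1(5μF, Q=18μC, V=3.60V), C2(1μF, Q=4μC, V=4.00V), C3(3μF, Q=19μC, V=6.33V), C4(2μF, Q=20μC, V=10.00V)
Op 1: CLOSE 3-4: Q_total=39.00, C_total=5.00, V=7.80; Q3=23.40, Q4=15.60; dissipated=8.067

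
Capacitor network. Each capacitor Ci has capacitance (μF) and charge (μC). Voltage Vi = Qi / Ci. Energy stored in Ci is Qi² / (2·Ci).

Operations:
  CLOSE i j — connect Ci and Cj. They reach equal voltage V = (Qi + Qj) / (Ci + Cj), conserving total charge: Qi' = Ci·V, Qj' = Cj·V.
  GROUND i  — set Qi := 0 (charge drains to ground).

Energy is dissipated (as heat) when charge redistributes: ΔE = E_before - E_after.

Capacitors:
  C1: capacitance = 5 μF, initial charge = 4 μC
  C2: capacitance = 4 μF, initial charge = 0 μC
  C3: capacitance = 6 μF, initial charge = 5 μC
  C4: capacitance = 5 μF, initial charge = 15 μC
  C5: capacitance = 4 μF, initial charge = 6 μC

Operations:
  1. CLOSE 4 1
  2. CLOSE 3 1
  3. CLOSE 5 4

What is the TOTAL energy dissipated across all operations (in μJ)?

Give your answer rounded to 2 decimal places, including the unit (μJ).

Initial: C1(5μF, Q=4μC, V=0.80V), C2(4μF, Q=0μC, V=0.00V), C3(6μF, Q=5μC, V=0.83V), C4(5μF, Q=15μC, V=3.00V), C5(4μF, Q=6μC, V=1.50V)
Op 1: CLOSE 4-1: Q_total=19.00, C_total=10.00, V=1.90; Q4=9.50, Q1=9.50; dissipated=6.050
Op 2: CLOSE 3-1: Q_total=14.50, C_total=11.00, V=1.32; Q3=7.91, Q1=6.59; dissipated=1.552
Op 3: CLOSE 5-4: Q_total=15.50, C_total=9.00, V=1.72; Q5=6.89, Q4=8.61; dissipated=0.178
Total dissipated: 7.779 μJ

Answer: 7.78 μJ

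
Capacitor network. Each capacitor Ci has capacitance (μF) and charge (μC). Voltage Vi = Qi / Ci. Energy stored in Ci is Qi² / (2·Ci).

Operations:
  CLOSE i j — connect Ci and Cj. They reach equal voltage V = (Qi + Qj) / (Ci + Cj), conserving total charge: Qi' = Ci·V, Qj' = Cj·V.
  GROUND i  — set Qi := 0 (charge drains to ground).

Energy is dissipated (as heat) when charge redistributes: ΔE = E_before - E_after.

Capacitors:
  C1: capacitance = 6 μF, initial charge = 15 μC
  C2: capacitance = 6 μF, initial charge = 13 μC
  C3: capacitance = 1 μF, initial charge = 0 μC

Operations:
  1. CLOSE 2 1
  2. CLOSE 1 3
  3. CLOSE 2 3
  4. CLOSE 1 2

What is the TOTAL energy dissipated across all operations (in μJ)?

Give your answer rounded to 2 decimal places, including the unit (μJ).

Answer: 2.67 μJ

Derivation:
Initial: C1(6μF, Q=15μC, V=2.50V), C2(6μF, Q=13μC, V=2.17V), C3(1μF, Q=0μC, V=0.00V)
Op 1: CLOSE 2-1: Q_total=28.00, C_total=12.00, V=2.33; Q2=14.00, Q1=14.00; dissipated=0.167
Op 2: CLOSE 1-3: Q_total=14.00, C_total=7.00, V=2.00; Q1=12.00, Q3=2.00; dissipated=2.333
Op 3: CLOSE 2-3: Q_total=16.00, C_total=7.00, V=2.29; Q2=13.71, Q3=2.29; dissipated=0.048
Op 4: CLOSE 1-2: Q_total=25.71, C_total=12.00, V=2.14; Q1=12.86, Q2=12.86; dissipated=0.122
Total dissipated: 2.670 μJ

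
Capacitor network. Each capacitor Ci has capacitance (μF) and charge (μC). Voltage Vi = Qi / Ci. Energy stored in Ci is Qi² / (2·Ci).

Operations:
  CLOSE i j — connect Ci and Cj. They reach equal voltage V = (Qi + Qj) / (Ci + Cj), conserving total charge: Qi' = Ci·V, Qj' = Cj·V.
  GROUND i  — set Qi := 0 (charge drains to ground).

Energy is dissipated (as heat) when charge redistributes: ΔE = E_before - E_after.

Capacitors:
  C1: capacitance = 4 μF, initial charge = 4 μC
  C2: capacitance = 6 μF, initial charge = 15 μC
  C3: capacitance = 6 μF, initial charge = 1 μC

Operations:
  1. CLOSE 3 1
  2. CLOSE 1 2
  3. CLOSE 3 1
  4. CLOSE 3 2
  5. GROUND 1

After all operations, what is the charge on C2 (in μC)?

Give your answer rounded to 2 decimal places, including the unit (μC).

Answer: 8.04 μC

Derivation:
Initial: C1(4μF, Q=4μC, V=1.00V), C2(6μF, Q=15μC, V=2.50V), C3(6μF, Q=1μC, V=0.17V)
Op 1: CLOSE 3-1: Q_total=5.00, C_total=10.00, V=0.50; Q3=3.00, Q1=2.00; dissipated=0.833
Op 2: CLOSE 1-2: Q_total=17.00, C_total=10.00, V=1.70; Q1=6.80, Q2=10.20; dissipated=4.800
Op 3: CLOSE 3-1: Q_total=9.80, C_total=10.00, V=0.98; Q3=5.88, Q1=3.92; dissipated=1.728
Op 4: CLOSE 3-2: Q_total=16.08, C_total=12.00, V=1.34; Q3=8.04, Q2=8.04; dissipated=0.778
Op 5: GROUND 1: Q1=0; energy lost=1.921
Final charges: Q1=0.00, Q2=8.04, Q3=8.04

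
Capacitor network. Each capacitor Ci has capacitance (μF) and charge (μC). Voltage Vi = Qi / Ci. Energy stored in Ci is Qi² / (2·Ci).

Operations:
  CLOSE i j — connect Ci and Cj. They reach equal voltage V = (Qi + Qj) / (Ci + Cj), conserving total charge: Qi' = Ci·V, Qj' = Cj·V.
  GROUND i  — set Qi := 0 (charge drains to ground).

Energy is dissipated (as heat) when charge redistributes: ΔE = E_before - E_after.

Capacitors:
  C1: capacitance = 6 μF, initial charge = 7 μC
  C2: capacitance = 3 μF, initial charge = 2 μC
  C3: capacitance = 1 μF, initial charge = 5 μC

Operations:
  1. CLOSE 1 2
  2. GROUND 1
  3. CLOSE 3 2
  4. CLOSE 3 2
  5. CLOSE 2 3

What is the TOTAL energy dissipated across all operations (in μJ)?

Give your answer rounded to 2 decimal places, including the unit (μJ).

Answer: 9.25 μJ

Derivation:
Initial: C1(6μF, Q=7μC, V=1.17V), C2(3μF, Q=2μC, V=0.67V), C3(1μF, Q=5μC, V=5.00V)
Op 1: CLOSE 1-2: Q_total=9.00, C_total=9.00, V=1.00; Q1=6.00, Q2=3.00; dissipated=0.250
Op 2: GROUND 1: Q1=0; energy lost=3.000
Op 3: CLOSE 3-2: Q_total=8.00, C_total=4.00, V=2.00; Q3=2.00, Q2=6.00; dissipated=6.000
Op 4: CLOSE 3-2: Q_total=8.00, C_total=4.00, V=2.00; Q3=2.00, Q2=6.00; dissipated=0.000
Op 5: CLOSE 2-3: Q_total=8.00, C_total=4.00, V=2.00; Q2=6.00, Q3=2.00; dissipated=0.000
Total dissipated: 9.250 μJ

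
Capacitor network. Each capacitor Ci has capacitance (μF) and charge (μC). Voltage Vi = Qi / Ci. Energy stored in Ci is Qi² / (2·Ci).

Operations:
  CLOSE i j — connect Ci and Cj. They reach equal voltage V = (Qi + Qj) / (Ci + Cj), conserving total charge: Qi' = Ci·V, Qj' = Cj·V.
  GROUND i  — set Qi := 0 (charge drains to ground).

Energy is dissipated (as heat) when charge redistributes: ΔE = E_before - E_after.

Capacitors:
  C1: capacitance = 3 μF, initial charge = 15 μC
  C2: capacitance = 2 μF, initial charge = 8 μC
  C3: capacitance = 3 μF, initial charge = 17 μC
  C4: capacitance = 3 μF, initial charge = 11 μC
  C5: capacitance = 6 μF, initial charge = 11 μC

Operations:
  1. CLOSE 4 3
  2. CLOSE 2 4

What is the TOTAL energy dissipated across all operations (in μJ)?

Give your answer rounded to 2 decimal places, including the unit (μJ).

Answer: 3.27 μJ

Derivation:
Initial: C1(3μF, Q=15μC, V=5.00V), C2(2μF, Q=8μC, V=4.00V), C3(3μF, Q=17μC, V=5.67V), C4(3μF, Q=11μC, V=3.67V), C5(6μF, Q=11μC, V=1.83V)
Op 1: CLOSE 4-3: Q_total=28.00, C_total=6.00, V=4.67; Q4=14.00, Q3=14.00; dissipated=3.000
Op 2: CLOSE 2-4: Q_total=22.00, C_total=5.00, V=4.40; Q2=8.80, Q4=13.20; dissipated=0.267
Total dissipated: 3.267 μJ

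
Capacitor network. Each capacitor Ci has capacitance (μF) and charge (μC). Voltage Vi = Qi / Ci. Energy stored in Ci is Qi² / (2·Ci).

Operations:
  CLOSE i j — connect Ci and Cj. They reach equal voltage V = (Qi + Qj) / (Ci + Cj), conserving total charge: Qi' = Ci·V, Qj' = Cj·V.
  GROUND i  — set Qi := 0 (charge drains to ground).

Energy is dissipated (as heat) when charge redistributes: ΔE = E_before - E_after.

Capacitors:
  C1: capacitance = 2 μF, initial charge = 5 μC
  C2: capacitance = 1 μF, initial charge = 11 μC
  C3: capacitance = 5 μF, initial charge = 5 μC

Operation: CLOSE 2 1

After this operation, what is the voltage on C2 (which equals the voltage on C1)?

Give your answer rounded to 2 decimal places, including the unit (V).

Answer: 5.33 V

Derivation:
Initial: C1(2μF, Q=5μC, V=2.50V), C2(1μF, Q=11μC, V=11.00V), C3(5μF, Q=5μC, V=1.00V)
Op 1: CLOSE 2-1: Q_total=16.00, C_total=3.00, V=5.33; Q2=5.33, Q1=10.67; dissipated=24.083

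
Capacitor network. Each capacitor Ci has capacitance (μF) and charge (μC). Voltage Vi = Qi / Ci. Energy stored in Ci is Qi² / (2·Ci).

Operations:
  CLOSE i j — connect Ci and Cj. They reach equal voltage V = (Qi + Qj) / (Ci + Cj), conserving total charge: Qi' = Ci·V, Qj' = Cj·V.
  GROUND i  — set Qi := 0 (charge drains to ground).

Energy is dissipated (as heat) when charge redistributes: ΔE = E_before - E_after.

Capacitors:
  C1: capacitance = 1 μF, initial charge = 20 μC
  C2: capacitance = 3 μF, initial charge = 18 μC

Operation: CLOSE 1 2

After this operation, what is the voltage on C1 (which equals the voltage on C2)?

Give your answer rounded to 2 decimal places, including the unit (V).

Initial: C1(1μF, Q=20μC, V=20.00V), C2(3μF, Q=18μC, V=6.00V)
Op 1: CLOSE 1-2: Q_total=38.00, C_total=4.00, V=9.50; Q1=9.50, Q2=28.50; dissipated=73.500

Answer: 9.50 V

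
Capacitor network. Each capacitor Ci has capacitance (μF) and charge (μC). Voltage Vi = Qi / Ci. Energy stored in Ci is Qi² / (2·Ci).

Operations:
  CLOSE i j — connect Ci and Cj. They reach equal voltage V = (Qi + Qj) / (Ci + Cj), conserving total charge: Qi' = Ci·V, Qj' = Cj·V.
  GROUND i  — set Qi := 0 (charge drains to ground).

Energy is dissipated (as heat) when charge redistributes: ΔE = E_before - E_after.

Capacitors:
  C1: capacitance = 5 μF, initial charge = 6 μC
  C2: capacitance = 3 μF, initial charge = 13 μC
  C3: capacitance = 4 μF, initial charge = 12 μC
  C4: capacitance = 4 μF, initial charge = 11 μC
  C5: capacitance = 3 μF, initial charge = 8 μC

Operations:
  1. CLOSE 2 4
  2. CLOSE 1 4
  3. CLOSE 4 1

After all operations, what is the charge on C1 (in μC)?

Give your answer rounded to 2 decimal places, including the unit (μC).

Initial: C1(5μF, Q=6μC, V=1.20V), C2(3μF, Q=13μC, V=4.33V), C3(4μF, Q=12μC, V=3.00V), C4(4μF, Q=11μC, V=2.75V), C5(3μF, Q=8μC, V=2.67V)
Op 1: CLOSE 2-4: Q_total=24.00, C_total=7.00, V=3.43; Q2=10.29, Q4=13.71; dissipated=2.149
Op 2: CLOSE 1-4: Q_total=19.71, C_total=9.00, V=2.19; Q1=10.95, Q4=8.76; dissipated=5.518
Op 3: CLOSE 4-1: Q_total=19.71, C_total=9.00, V=2.19; Q4=8.76, Q1=10.95; dissipated=0.000
Final charges: Q1=10.95, Q2=10.29, Q3=12.00, Q4=8.76, Q5=8.00

Answer: 10.95 μC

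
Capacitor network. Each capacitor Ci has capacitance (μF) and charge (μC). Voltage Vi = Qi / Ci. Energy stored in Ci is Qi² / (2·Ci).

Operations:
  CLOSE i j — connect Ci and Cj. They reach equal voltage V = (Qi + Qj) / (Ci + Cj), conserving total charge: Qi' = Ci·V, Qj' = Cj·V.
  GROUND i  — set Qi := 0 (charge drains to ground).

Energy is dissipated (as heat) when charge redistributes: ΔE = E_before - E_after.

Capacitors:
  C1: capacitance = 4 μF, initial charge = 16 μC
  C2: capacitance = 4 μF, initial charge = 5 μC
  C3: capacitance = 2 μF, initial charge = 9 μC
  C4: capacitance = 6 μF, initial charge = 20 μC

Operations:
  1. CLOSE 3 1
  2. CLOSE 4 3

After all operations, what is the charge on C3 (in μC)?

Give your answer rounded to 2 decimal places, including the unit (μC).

Answer: 7.08 μC

Derivation:
Initial: C1(4μF, Q=16μC, V=4.00V), C2(4μF, Q=5μC, V=1.25V), C3(2μF, Q=9μC, V=4.50V), C4(6μF, Q=20μC, V=3.33V)
Op 1: CLOSE 3-1: Q_total=25.00, C_total=6.00, V=4.17; Q3=8.33, Q1=16.67; dissipated=0.167
Op 2: CLOSE 4-3: Q_total=28.33, C_total=8.00, V=3.54; Q4=21.25, Q3=7.08; dissipated=0.521
Final charges: Q1=16.67, Q2=5.00, Q3=7.08, Q4=21.25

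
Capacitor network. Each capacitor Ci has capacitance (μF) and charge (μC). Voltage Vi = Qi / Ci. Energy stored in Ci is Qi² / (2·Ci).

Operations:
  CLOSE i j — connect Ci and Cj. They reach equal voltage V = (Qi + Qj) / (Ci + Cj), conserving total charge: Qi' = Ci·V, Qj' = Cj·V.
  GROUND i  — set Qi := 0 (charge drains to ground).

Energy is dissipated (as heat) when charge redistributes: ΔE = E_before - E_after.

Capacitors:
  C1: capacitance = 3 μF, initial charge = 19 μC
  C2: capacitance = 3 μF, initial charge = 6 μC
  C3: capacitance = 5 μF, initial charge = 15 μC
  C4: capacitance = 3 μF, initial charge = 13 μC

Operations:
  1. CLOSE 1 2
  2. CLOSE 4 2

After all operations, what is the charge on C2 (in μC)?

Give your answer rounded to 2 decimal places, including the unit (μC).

Answer: 12.75 μC

Derivation:
Initial: C1(3μF, Q=19μC, V=6.33V), C2(3μF, Q=6μC, V=2.00V), C3(5μF, Q=15μC, V=3.00V), C4(3μF, Q=13μC, V=4.33V)
Op 1: CLOSE 1-2: Q_total=25.00, C_total=6.00, V=4.17; Q1=12.50, Q2=12.50; dissipated=14.083
Op 2: CLOSE 4-2: Q_total=25.50, C_total=6.00, V=4.25; Q4=12.75, Q2=12.75; dissipated=0.021
Final charges: Q1=12.50, Q2=12.75, Q3=15.00, Q4=12.75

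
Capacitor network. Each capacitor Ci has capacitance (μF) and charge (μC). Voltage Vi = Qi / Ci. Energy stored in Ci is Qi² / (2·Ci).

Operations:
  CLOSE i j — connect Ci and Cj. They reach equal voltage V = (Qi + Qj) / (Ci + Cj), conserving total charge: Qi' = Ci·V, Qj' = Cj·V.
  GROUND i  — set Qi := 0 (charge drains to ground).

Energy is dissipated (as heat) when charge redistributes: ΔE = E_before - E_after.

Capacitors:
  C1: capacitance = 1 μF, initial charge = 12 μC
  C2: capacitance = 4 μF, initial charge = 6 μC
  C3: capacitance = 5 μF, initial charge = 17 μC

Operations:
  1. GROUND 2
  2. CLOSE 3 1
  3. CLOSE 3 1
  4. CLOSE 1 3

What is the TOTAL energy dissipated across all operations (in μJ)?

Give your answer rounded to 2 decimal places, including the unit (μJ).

Initial: C1(1μF, Q=12μC, V=12.00V), C2(4μF, Q=6μC, V=1.50V), C3(5μF, Q=17μC, V=3.40V)
Op 1: GROUND 2: Q2=0; energy lost=4.500
Op 2: CLOSE 3-1: Q_total=29.00, C_total=6.00, V=4.83; Q3=24.17, Q1=4.83; dissipated=30.817
Op 3: CLOSE 3-1: Q_total=29.00, C_total=6.00, V=4.83; Q3=24.17, Q1=4.83; dissipated=0.000
Op 4: CLOSE 1-3: Q_total=29.00, C_total=6.00, V=4.83; Q1=4.83, Q3=24.17; dissipated=0.000
Total dissipated: 35.317 μJ

Answer: 35.32 μJ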